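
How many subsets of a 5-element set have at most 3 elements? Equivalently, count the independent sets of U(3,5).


Independent sets of U(3,5) are all subsets of size <= 3.
Count = (5 choose 0) + (5 choose 1) + (5 choose 2) + (5 choose 3)
     = 1 + 5 + 10 + 10
     = 26.

26


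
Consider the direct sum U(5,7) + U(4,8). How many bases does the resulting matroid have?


Bases of a direct sum M1 + M2: |B| = |B(M1)| * |B(M2)|.
|B(U(5,7))| = C(7,5) = 21.
|B(U(4,8))| = C(8,4) = 70.
Total bases = 21 * 70 = 1470.

1470


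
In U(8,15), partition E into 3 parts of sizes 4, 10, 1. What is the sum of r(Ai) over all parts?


r(Ai) = min(|Ai|, 8) for each part.
Sum = min(4,8) + min(10,8) + min(1,8)
    = 4 + 8 + 1
    = 13.

13


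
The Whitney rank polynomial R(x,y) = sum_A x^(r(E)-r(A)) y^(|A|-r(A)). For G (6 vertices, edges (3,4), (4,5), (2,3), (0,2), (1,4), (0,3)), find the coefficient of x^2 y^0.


R(x,y) = sum over A in 2^E of x^(r(E)-r(A)) * y^(|A|-r(A)).
G has 6 vertices, 6 edges. r(E) = 5.
Enumerate all 2^6 = 64 subsets.
Count subsets with r(E)-r(A)=2 and |A|-r(A)=0: 19.

19


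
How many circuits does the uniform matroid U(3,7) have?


In U(3,7), circuits are the (4)-element subsets.
Any set of 4 elements is dependent, and removing any one element gives
an independent set of size 3, so it is a minimal dependent set.
Number of circuits = (7 choose 4) = 35.

35


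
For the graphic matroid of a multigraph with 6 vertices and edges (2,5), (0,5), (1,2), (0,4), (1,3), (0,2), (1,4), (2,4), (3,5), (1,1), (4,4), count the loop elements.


In a graphic matroid, a loop is a self-loop edge (u,u) with rank 0.
Examining all 11 edges for self-loops...
Self-loops found: (1,1), (4,4)
Number of loops = 2.

2


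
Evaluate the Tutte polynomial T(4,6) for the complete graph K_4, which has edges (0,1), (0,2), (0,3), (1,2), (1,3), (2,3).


T(K_4; x,y) = x^3 + 3x^2 + 4xy + 2x + y^3 + 3y^2 + 2y.
Substituting x=4, y=6:
= 64 + 48 + 96 + 8 + 216 + 108 + 12
= 552.

552


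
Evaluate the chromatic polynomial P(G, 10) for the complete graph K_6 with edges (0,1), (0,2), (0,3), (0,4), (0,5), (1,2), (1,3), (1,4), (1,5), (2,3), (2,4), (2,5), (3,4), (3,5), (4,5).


P(K_6, k) = k(k-1)(k-2)...(k-5).
P(10) = (10) * (9) * (8) * (7) * (6) * (5) = 151200.

151200


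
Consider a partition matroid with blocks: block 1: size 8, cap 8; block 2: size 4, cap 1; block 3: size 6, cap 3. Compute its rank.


Rank of a partition matroid = sum of min(|Si|, ci) for each block.
= min(8,8) + min(4,1) + min(6,3)
= 8 + 1 + 3
= 12.

12


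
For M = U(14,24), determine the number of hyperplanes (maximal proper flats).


Hyperplanes of U(14,24) are flats of rank 13.
In a uniform matroid, these are exactly the (13)-element subsets.
Count = C(24,13) = 24! / (13! * 11!) = 2496144.

2496144


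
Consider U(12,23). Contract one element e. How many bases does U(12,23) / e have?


Contracting e from U(12,23) gives U(11,22).
Bases of U(11,22) = C(22,11) = 22! / (11! * 11!) = 705432.

705432


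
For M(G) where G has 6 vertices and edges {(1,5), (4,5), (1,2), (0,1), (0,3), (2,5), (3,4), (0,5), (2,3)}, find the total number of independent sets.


An independent set in a graphic matroid is an acyclic edge subset.
G has 6 vertices and 9 edges.
Enumerate all 2^9 = 512 subsets, checking for acyclicity.
Total independent sets = 306.

306


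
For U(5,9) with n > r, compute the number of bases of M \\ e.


Deleting e from U(5,9) gives U(5,8) since n > r.
Bases of U(5,8) = C(8,5) = 8! / (5! * 3!) = 56.

56


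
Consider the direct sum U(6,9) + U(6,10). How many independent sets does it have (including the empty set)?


For a direct sum, |I(M1+M2)| = |I(M1)| * |I(M2)|.
|I(U(6,9))| = sum C(9,k) for k=0..6 = 466.
|I(U(6,10))| = sum C(10,k) for k=0..6 = 848.
Total = 466 * 848 = 395168.

395168


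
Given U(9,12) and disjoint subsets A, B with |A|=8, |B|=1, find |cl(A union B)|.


|A union B| = 8 + 1 = 9 (disjoint).
In U(9,12), cl(S) = S if |S| < 9, else cl(S) = E.
Since 9 >= 9, cl(A union B) = E.
|cl(A union B)| = 12.

12


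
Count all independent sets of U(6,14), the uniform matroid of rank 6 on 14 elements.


Independent sets of U(6,14) are all subsets of size <= 6.
Count = C(14,0) + C(14,1) + C(14,2) + C(14,3) + C(14,4) + C(14,5) + C(14,6)
     = 1 + 14 + 91 + 364 + 1001 + 2002 + 3003
     = 6476.

6476


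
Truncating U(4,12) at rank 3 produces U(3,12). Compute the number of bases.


Truncating U(4,12) to rank 3 gives U(3,12).
Bases of U(3,12) are all 3-element subsets of 12 elements.
Number of bases = C(12,3) = (12 * 11 * 10) / (1 * 2 * 3) = 220.

220


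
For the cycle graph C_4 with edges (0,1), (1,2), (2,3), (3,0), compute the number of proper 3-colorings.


P(C_4, k) = (k-1)^4 + (-1)^4*(k-1).
P(3) = (2)^4 + 2
= 16 + 2 = 18.

18


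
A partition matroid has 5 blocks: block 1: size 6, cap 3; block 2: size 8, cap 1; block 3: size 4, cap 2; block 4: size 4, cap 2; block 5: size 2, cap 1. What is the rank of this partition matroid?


Rank of a partition matroid = sum of min(|Si|, ci) for each block.
= min(6,3) + min(8,1) + min(4,2) + min(4,2) + min(2,1)
= 3 + 1 + 2 + 2 + 1
= 9.

9


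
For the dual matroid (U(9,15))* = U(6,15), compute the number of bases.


The dual of U(r,n) is U(n-r, n) = U(6,15).
Bases of U(6,15) are all (6)-element subsets.
|B(M*)| = C(15,6) = 5005.

5005


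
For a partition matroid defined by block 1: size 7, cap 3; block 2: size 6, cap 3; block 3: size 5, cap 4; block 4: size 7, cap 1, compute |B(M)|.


A basis picks exactly ci elements from block i.
Number of bases = product of C(|Si|, ci).
= C(7,3) * C(6,3) * C(5,4) * C(7,1)
= 35 * 20 * 5 * 7
= 24500.

24500


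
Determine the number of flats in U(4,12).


Flats of U(4,12): every subset of size < 4 is a flat, plus E itself.
Count = C(12,0) + C(12,1) + C(12,2) + C(12,3) + 1
     = 1 + 12 + 66 + 220 + 1
     = 300.

300


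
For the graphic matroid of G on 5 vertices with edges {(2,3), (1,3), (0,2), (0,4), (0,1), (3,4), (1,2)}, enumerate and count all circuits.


A circuit in a graphic matroid = edge set of a simple cycle.
G has 5 vertices and 7 edges.
Enumerating all minimal edge subsets forming cycles...
Total circuits found: 7.

7


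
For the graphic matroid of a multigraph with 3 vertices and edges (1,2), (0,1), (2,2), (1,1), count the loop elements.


In a graphic matroid, a loop is a self-loop edge (u,u) with rank 0.
Examining all 4 edges for self-loops...
Self-loops found: (2,2), (1,1)
Number of loops = 2.

2


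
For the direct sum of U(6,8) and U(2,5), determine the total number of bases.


Bases of a direct sum M1 + M2: |B| = |B(M1)| * |B(M2)|.
|B(U(6,8))| = C(8,6) = 28.
|B(U(2,5))| = C(5,2) = 10.
Total bases = 28 * 10 = 280.

280


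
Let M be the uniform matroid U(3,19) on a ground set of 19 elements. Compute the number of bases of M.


Bases of U(3,19) are all 3-element subsets of the 19-element ground set.
Number of bases = C(19,3).
(19 choose 3) = 969.

969


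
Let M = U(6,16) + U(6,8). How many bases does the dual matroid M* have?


(M1+M2)* = M1* + M2*.
M1* = U(10,16), bases: C(16,10) = 8008.
M2* = U(2,8), bases: C(8,2) = 28.
|B(M*)| = 8008 * 28 = 224224.

224224


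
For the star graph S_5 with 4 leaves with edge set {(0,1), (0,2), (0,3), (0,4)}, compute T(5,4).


A star on 5 vertices is a tree with 4 edges.
T(x,y) = x^(4) for any tree.
T(5,4) = 5^4 = 625.

625


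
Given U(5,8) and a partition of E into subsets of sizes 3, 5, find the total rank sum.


r(Ai) = min(|Ai|, 5) for each part.
Sum = min(3,5) + min(5,5)
    = 3 + 5
    = 8.

8


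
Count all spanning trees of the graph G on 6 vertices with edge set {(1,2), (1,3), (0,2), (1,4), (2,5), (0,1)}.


By Kirchhoff's matrix tree theorem, the number of spanning trees equals
the determinant of any cofactor of the Laplacian matrix L.
G has 6 vertices and 6 edges.
Computing the (5 x 5) cofactor determinant gives 3.

3


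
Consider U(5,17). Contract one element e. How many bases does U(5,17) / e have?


Contracting e from U(5,17) gives U(4,16).
Bases of U(4,16) = C(16,4) = 16! / (4! * 12!) = 1820.

1820


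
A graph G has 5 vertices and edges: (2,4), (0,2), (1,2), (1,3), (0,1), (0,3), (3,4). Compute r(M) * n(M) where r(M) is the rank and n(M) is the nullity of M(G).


r(M) = |V| - c = 5 - 1 = 4.
nullity = |E| - r(M) = 7 - 4 = 3.
Product = 4 * 3 = 12.

12


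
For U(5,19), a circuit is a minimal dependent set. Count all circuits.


In U(5,19), circuits are the (6)-element subsets.
Any set of 6 elements is dependent, and removing any one element gives
an independent set of size 5, so it is a minimal dependent set.
Number of circuits = C(19,6) = 19! / (6! * 13!) = 27132.

27132


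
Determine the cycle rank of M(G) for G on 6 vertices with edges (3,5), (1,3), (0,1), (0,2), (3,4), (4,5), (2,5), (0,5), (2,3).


Cycle rank (nullity) = |E| - r(M) = |E| - (|V| - c).
|E| = 9, |V| = 6, c = 1.
Nullity = 9 - (6 - 1) = 9 - 5 = 4.

4


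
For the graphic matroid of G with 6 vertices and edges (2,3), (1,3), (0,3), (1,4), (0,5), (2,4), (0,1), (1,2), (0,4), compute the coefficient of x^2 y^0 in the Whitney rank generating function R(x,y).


R(x,y) = sum over A in 2^E of x^(r(E)-r(A)) * y^(|A|-r(A)).
G has 6 vertices, 9 edges. r(E) = 5.
Enumerate all 2^9 = 512 subsets.
Count subsets with r(E)-r(A)=2 and |A|-r(A)=0: 80.

80


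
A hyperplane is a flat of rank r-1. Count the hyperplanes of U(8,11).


Hyperplanes of U(8,11) are flats of rank 7.
In a uniform matroid, these are exactly the (7)-element subsets.
Count = C(11,7) = 330.

330


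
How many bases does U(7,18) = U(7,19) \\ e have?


Deleting e from U(7,19) gives U(7,18) since n > r.
Bases of U(7,18) = C(18,7) = 31824.

31824


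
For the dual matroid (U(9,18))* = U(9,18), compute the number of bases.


The dual of U(r,n) is U(n-r, n) = U(9,18).
Bases of U(9,18) are all (9)-element subsets.
|B(M*)| = C(18,9) = 48620.

48620


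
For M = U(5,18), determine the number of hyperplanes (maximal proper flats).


Hyperplanes of U(5,18) are flats of rank 4.
In a uniform matroid, these are exactly the (4)-element subsets.
Count = (18 choose 4) = 3060.

3060


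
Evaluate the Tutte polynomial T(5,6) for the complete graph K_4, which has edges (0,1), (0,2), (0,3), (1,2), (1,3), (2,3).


T(K_4; x,y) = x^3 + 3x^2 + 4xy + 2x + y^3 + 3y^2 + 2y.
Substituting x=5, y=6:
= 125 + 75 + 120 + 10 + 216 + 108 + 12
= 666.

666


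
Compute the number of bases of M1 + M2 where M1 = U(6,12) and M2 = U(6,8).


Bases of a direct sum M1 + M2: |B| = |B(M1)| * |B(M2)|.
|B(U(6,12))| = C(12,6) = 924.
|B(U(6,8))| = C(8,6) = 28.
Total bases = 924 * 28 = 25872.

25872


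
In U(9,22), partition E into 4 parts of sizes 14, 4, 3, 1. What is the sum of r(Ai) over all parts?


r(Ai) = min(|Ai|, 9) for each part.
Sum = min(14,9) + min(4,9) + min(3,9) + min(1,9)
    = 9 + 4 + 3 + 1
    = 17.

17


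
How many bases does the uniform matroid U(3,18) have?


Bases of U(3,18) are all 3-element subsets of the 18-element ground set.
Number of bases = C(18,3).
(18 choose 3) = 816.

816


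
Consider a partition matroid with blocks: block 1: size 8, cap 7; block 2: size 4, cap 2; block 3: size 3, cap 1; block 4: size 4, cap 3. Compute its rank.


Rank of a partition matroid = sum of min(|Si|, ci) for each block.
= min(8,7) + min(4,2) + min(3,1) + min(4,3)
= 7 + 2 + 1 + 3
= 13.

13


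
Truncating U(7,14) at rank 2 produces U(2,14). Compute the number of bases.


Truncating U(7,14) to rank 2 gives U(2,14).
Bases of U(2,14) are all 2-element subsets of 14 elements.
Number of bases = C(14,2) = (14 * 13) / (1 * 2) = 91.

91


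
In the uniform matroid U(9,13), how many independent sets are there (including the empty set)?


Independent sets of U(9,13) are all subsets of size <= 9.
Count = (13 choose 0) + (13 choose 1) + (13 choose 2) + (13 choose 3) + (13 choose 4) + (13 choose 5) + (13 choose 6) + (13 choose 7) + (13 choose 8) + (13 choose 9)
     = 1 + 13 + 78 + 286 + 715 + 1287 + 1716 + 1716 + 1287 + 715
     = 7814.

7814


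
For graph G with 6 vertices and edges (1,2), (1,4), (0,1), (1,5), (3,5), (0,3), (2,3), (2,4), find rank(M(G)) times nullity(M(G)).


r(M) = |V| - c = 6 - 1 = 5.
nullity = |E| - r(M) = 8 - 5 = 3.
Product = 5 * 3 = 15.

15


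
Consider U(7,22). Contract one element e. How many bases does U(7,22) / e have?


Contracting e from U(7,22) gives U(6,21).
Bases of U(6,21) = C(21,6) = 21! / (6! * 15!) = 54264.

54264


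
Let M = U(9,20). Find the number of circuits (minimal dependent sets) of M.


In U(9,20), circuits are the (10)-element subsets.
Any set of 10 elements is dependent, and removing any one element gives
an independent set of size 9, so it is a minimal dependent set.
Number of circuits = C(20,10) = 20! / (10! * 10!) = 184756.

184756


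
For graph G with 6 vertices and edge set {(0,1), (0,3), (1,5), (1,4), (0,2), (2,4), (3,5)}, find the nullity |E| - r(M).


Cycle rank (nullity) = |E| - r(M) = |E| - (|V| - c).
|E| = 7, |V| = 6, c = 1.
Nullity = 7 - (6 - 1) = 7 - 5 = 2.

2


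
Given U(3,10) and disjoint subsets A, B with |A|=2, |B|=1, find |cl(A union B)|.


|A union B| = 2 + 1 = 3 (disjoint).
In U(3,10), cl(S) = S if |S| < 3, else cl(S) = E.
Since 3 >= 3, cl(A union B) = E.
|cl(A union B)| = 10.

10


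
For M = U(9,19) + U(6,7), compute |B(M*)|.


(M1+M2)* = M1* + M2*.
M1* = U(10,19), bases: C(19,10) = 92378.
M2* = U(1,7), bases: C(7,1) = 7.
|B(M*)| = 92378 * 7 = 646646.

646646


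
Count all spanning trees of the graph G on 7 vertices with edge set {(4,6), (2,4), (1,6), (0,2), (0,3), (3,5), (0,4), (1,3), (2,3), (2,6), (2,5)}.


By Kirchhoff's matrix tree theorem, the number of spanning trees equals
the determinant of any cofactor of the Laplacian matrix L.
G has 7 vertices and 11 edges.
Computing the (6 x 6) cofactor determinant gives 166.

166


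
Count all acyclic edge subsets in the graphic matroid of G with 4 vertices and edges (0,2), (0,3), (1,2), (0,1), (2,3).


An independent set in a graphic matroid is an acyclic edge subset.
G has 4 vertices and 5 edges.
Enumerate all 2^5 = 32 subsets, checking for acyclicity.
Total independent sets = 24.

24


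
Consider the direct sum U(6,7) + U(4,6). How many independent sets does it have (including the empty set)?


For a direct sum, |I(M1+M2)| = |I(M1)| * |I(M2)|.
|I(U(6,7))| = sum C(7,k) for k=0..6 = 127.
|I(U(4,6))| = sum C(6,k) for k=0..4 = 57.
Total = 127 * 57 = 7239.

7239


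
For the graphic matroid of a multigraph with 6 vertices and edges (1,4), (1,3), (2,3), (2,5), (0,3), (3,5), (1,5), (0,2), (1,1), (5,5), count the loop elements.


In a graphic matroid, a loop is a self-loop edge (u,u) with rank 0.
Examining all 10 edges for self-loops...
Self-loops found: (1,1), (5,5)
Number of loops = 2.

2


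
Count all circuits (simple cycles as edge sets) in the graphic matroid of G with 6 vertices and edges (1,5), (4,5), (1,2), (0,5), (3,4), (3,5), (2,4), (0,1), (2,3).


A circuit in a graphic matroid = edge set of a simple cycle.
G has 6 vertices and 9 edges.
Enumerating all minimal edge subsets forming cycles...
Total circuits found: 12.

12


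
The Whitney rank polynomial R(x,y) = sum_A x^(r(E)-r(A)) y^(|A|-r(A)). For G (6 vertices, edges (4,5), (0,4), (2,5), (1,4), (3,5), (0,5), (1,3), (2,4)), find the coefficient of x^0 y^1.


R(x,y) = sum over A in 2^E of x^(r(E)-r(A)) * y^(|A|-r(A)).
G has 6 vertices, 8 edges. r(E) = 5.
Enumerate all 2^8 = 256 subsets.
Count subsets with r(E)-r(A)=0 and |A|-r(A)=1: 23.

23


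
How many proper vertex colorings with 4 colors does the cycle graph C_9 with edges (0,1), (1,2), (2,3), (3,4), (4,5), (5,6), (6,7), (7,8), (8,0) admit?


P(C_9, k) = (k-1)^9 + (-1)^9*(k-1).
P(4) = (3)^9 - 3
= 19683 - 3 = 19680.

19680


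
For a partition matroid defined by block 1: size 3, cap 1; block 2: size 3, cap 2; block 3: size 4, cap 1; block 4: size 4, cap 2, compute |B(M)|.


A basis picks exactly ci elements from block i.
Number of bases = product of C(|Si|, ci).
= C(3,1) * C(3,2) * C(4,1) * C(4,2)
= 3 * 3 * 4 * 6
= 216.

216


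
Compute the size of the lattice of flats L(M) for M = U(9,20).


Flats of U(9,20): every subset of size < 9 is a flat, plus E itself.
Count = C(20,0) + C(20,1) + C(20,2) + C(20,3) + C(20,4) + C(20,5) + C(20,6) + C(20,7) + C(20,8) + 1
     = 1 + 20 + 190 + 1140 + 4845 + 15504 + 38760 + 77520 + 125970 + 1
     = 263951.

263951


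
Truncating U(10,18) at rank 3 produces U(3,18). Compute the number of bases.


Truncating U(10,18) to rank 3 gives U(3,18).
Bases of U(3,18) are all 3-element subsets of 18 elements.
Number of bases = (18 choose 3) = 816.

816


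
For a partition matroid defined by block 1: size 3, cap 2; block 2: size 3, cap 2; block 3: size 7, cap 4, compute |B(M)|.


A basis picks exactly ci elements from block i.
Number of bases = product of C(|Si|, ci).
= C(3,2) * C(3,2) * C(7,4)
= 3 * 3 * 35
= 315.

315


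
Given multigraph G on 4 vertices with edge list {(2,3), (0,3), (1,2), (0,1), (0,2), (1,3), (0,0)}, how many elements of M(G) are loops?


In a graphic matroid, a loop is a self-loop edge (u,u) with rank 0.
Examining all 7 edges for self-loops...
Self-loops found: (0,0)
Number of loops = 1.

1


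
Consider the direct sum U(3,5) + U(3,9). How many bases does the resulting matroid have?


Bases of a direct sum M1 + M2: |B| = |B(M1)| * |B(M2)|.
|B(U(3,5))| = C(5,3) = 10.
|B(U(3,9))| = C(9,3) = 84.
Total bases = 10 * 84 = 840.

840


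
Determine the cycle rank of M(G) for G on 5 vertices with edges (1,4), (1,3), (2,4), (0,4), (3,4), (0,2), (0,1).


Cycle rank (nullity) = |E| - r(M) = |E| - (|V| - c).
|E| = 7, |V| = 5, c = 1.
Nullity = 7 - (5 - 1) = 7 - 4 = 3.

3


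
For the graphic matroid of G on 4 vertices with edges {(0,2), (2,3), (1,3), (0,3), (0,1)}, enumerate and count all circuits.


A circuit in a graphic matroid = edge set of a simple cycle.
G has 4 vertices and 5 edges.
Enumerating all minimal edge subsets forming cycles...
Total circuits found: 3.

3


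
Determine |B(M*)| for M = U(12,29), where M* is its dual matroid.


The dual of U(r,n) is U(n-r, n) = U(17,29).
Bases of U(17,29) are all (17)-element subsets.
|B(M*)| = C(29,17) = 51895935.

51895935


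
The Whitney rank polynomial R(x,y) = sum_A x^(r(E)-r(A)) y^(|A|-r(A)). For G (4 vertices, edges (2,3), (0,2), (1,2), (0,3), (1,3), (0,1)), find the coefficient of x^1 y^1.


R(x,y) = sum over A in 2^E of x^(r(E)-r(A)) * y^(|A|-r(A)).
G has 4 vertices, 6 edges. r(E) = 3.
Enumerate all 2^6 = 64 subsets.
Count subsets with r(E)-r(A)=1 and |A|-r(A)=1: 4.

4


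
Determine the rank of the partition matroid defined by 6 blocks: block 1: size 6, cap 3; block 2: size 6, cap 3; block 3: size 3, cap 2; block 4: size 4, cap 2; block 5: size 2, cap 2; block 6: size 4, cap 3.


Rank of a partition matroid = sum of min(|Si|, ci) for each block.
= min(6,3) + min(6,3) + min(3,2) + min(4,2) + min(2,2) + min(4,3)
= 3 + 3 + 2 + 2 + 2 + 3
= 15.

15


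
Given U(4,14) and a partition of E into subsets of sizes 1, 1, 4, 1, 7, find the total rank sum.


r(Ai) = min(|Ai|, 4) for each part.
Sum = min(1,4) + min(1,4) + min(4,4) + min(1,4) + min(7,4)
    = 1 + 1 + 4 + 1 + 4
    = 11.

11


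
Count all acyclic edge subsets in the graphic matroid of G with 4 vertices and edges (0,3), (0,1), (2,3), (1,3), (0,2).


An independent set in a graphic matroid is an acyclic edge subset.
G has 4 vertices and 5 edges.
Enumerate all 2^5 = 32 subsets, checking for acyclicity.
Total independent sets = 24.

24


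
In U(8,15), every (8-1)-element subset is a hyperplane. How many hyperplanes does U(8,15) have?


Hyperplanes of U(8,15) are flats of rank 7.
In a uniform matroid, these are exactly the (7)-element subsets.
Count = (15 choose 7) = 6435.

6435


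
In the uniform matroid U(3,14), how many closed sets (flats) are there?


Flats of U(3,14): every subset of size < 3 is a flat, plus E itself.
Count = C(14,0) + C(14,1) + C(14,2) + 1
     = 1 + 14 + 91 + 1
     = 107.

107


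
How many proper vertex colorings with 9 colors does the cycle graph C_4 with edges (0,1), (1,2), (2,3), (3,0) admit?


P(C_4, k) = (k-1)^4 + (-1)^4*(k-1).
P(9) = (8)^4 + 8
= 4096 + 8 = 4104.

4104


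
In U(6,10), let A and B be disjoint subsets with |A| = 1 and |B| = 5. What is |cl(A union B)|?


|A union B| = 1 + 5 = 6 (disjoint).
In U(6,10), cl(S) = S if |S| < 6, else cl(S) = E.
Since 6 >= 6, cl(A union B) = E.
|cl(A union B)| = 10.

10


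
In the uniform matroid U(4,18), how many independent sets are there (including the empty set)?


Independent sets of U(4,18) are all subsets of size <= 4.
Count = (18 choose 0) + (18 choose 1) + (18 choose 2) + (18 choose 3) + (18 choose 4)
     = 1 + 18 + 153 + 816 + 3060
     = 4048.

4048


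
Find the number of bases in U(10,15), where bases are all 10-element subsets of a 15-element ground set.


Bases of U(10,15) are all 10-element subsets of the 15-element ground set.
Number of bases = C(15,10).
C(15,10) = 15! / (10! * 5!) = 3003.

3003


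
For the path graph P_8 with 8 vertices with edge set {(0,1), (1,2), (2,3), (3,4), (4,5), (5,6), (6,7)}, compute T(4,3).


A path on 8 vertices is a tree with 7 edges.
T(x,y) = x^(7) for any tree.
T(4,3) = 4^7 = 16384.

16384


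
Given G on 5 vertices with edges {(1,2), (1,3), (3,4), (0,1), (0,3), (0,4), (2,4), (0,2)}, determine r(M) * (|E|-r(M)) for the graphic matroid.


r(M) = |V| - c = 5 - 1 = 4.
nullity = |E| - r(M) = 8 - 4 = 4.
Product = 4 * 4 = 16.

16


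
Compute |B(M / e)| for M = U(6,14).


Contracting e from U(6,14) gives U(5,13).
Bases of U(5,13) = (13 choose 5) = 1287.

1287


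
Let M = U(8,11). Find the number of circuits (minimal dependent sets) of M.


In U(8,11), circuits are the (9)-element subsets.
Any set of 9 elements is dependent, and removing any one element gives
an independent set of size 8, so it is a minimal dependent set.
Number of circuits = (11 choose 9) = 55.

55


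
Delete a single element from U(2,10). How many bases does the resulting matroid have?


Deleting e from U(2,10) gives U(2,9) since n > r.
Bases of U(2,9) = (9 choose 2) = 36.

36


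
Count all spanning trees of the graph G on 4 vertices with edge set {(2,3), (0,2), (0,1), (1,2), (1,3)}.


By Kirchhoff's matrix tree theorem, the number of spanning trees equals
the determinant of any cofactor of the Laplacian matrix L.
G has 4 vertices and 5 edges.
Computing the (3 x 3) cofactor determinant gives 8.

8


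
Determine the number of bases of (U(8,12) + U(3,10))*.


(M1+M2)* = M1* + M2*.
M1* = U(4,12), bases: C(12,4) = 495.
M2* = U(7,10), bases: C(10,7) = 120.
|B(M*)| = 495 * 120 = 59400.

59400


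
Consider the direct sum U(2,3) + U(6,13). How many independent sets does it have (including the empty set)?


For a direct sum, |I(M1+M2)| = |I(M1)| * |I(M2)|.
|I(U(2,3))| = sum C(3,k) for k=0..2 = 7.
|I(U(6,13))| = sum C(13,k) for k=0..6 = 4096.
Total = 7 * 4096 = 28672.

28672


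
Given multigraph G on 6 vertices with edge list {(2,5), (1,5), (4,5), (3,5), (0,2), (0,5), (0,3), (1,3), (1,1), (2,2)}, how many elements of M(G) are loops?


In a graphic matroid, a loop is a self-loop edge (u,u) with rank 0.
Examining all 10 edges for self-loops...
Self-loops found: (1,1), (2,2)
Number of loops = 2.

2


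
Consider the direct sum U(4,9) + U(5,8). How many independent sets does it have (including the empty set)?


For a direct sum, |I(M1+M2)| = |I(M1)| * |I(M2)|.
|I(U(4,9))| = sum C(9,k) for k=0..4 = 256.
|I(U(5,8))| = sum C(8,k) for k=0..5 = 219.
Total = 256 * 219 = 56064.

56064


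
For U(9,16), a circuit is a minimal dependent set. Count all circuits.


In U(9,16), circuits are the (10)-element subsets.
Any set of 10 elements is dependent, and removing any one element gives
an independent set of size 9, so it is a minimal dependent set.
Number of circuits = C(16,10) = 8008.

8008


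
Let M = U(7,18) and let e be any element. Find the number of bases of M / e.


Contracting e from U(7,18) gives U(6,17).
Bases of U(6,17) = C(17,6) = 17! / (6! * 11!) = 12376.

12376


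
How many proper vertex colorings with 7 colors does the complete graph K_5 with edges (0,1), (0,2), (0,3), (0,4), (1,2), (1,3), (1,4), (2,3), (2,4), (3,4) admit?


P(K_5, k) = k(k-1)(k-2)...(k-4).
P(7) = (7) * (6) * (5) * (4) * (3) = 2520.

2520


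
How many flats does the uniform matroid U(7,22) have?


Flats of U(7,22): every subset of size < 7 is a flat, plus E itself.
Count = C(22,0) + C(22,1) + C(22,2) + C(22,3) + C(22,4) + C(22,5) + C(22,6) + 1
     = 1 + 22 + 231 + 1540 + 7315 + 26334 + 74613 + 1
     = 110057.

110057


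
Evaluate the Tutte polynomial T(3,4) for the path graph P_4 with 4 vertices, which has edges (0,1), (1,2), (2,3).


A path on 4 vertices is a tree with 3 edges.
T(x,y) = x^(3) for any tree.
T(3,4) = 3^3 = 27.

27


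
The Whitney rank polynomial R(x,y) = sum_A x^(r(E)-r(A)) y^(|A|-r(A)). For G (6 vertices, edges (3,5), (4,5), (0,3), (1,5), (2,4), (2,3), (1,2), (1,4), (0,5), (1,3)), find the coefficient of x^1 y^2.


R(x,y) = sum over A in 2^E of x^(r(E)-r(A)) * y^(|A|-r(A)).
G has 6 vertices, 10 edges. r(E) = 5.
Enumerate all 2^10 = 1024 subsets.
Count subsets with r(E)-r(A)=1 and |A|-r(A)=2: 49.

49


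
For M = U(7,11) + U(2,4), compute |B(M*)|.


(M1+M2)* = M1* + M2*.
M1* = U(4,11), bases: C(11,4) = 330.
M2* = U(2,4), bases: C(4,2) = 6.
|B(M*)| = 330 * 6 = 1980.

1980


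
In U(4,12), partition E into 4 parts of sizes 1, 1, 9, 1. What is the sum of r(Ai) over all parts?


r(Ai) = min(|Ai|, 4) for each part.
Sum = min(1,4) + min(1,4) + min(9,4) + min(1,4)
    = 1 + 1 + 4 + 1
    = 7.

7


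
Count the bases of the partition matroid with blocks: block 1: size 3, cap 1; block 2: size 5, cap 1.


A basis picks exactly ci elements from block i.
Number of bases = product of C(|Si|, ci).
= C(3,1) * C(5,1)
= 3 * 5
= 15.

15


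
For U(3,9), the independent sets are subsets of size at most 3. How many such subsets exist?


Independent sets of U(3,9) are all subsets of size <= 3.
Count = (9 choose 0) + (9 choose 1) + (9 choose 2) + (9 choose 3)
     = 1 + 9 + 36 + 84
     = 130.

130


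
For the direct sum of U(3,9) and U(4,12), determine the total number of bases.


Bases of a direct sum M1 + M2: |B| = |B(M1)| * |B(M2)|.
|B(U(3,9))| = C(9,3) = 84.
|B(U(4,12))| = C(12,4) = 495.
Total bases = 84 * 495 = 41580.

41580


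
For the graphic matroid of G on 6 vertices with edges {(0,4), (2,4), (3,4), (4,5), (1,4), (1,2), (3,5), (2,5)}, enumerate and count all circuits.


A circuit in a graphic matroid = edge set of a simple cycle.
G has 6 vertices and 8 edges.
Enumerating all minimal edge subsets forming cycles...
Total circuits found: 6.

6


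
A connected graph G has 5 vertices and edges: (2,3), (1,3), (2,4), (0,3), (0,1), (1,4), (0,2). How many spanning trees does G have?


By Kirchhoff's matrix tree theorem, the number of spanning trees equals
the determinant of any cofactor of the Laplacian matrix L.
G has 5 vertices and 7 edges.
Computing the (4 x 4) cofactor determinant gives 24.

24


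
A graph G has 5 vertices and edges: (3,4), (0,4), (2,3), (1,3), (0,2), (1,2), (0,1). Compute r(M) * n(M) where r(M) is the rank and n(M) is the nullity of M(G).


r(M) = |V| - c = 5 - 1 = 4.
nullity = |E| - r(M) = 7 - 4 = 3.
Product = 4 * 3 = 12.

12


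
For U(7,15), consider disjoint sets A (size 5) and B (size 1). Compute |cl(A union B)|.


|A union B| = 5 + 1 = 6 (disjoint).
In U(7,15), cl(S) = S if |S| < 7, else cl(S) = E.
Since 6 < 7, cl(A union B) = A union B.
|cl(A union B)| = 6.

6


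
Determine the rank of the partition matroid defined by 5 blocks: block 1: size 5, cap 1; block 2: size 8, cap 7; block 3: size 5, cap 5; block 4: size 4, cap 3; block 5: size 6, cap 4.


Rank of a partition matroid = sum of min(|Si|, ci) for each block.
= min(5,1) + min(8,7) + min(5,5) + min(4,3) + min(6,4)
= 1 + 7 + 5 + 3 + 4
= 20.

20


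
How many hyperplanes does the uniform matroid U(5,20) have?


Hyperplanes of U(5,20) are flats of rank 4.
In a uniform matroid, these are exactly the (4)-element subsets.
Count = C(20,4) = (20 * 19 * 18 * 17) / (1 * 2 * 3 * 4) = 4845.

4845


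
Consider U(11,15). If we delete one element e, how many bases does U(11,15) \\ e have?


Deleting e from U(11,15) gives U(11,14) since n > r.
Bases of U(11,14) = C(14,11) = 364.

364


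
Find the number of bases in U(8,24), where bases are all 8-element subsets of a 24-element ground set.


Bases of U(8,24) are all 8-element subsets of the 24-element ground set.
Number of bases = C(24,8).
(24 choose 8) = 735471.

735471


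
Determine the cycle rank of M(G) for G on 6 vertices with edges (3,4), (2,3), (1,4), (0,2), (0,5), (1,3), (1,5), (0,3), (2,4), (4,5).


Cycle rank (nullity) = |E| - r(M) = |E| - (|V| - c).
|E| = 10, |V| = 6, c = 1.
Nullity = 10 - (6 - 1) = 10 - 5 = 5.

5


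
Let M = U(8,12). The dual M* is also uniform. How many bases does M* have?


The dual of U(r,n) is U(n-r, n) = U(4,12).
Bases of U(4,12) are all (4)-element subsets.
|B(M*)| = C(12,4) = (12 * 11 * 10 * 9) / (1 * 2 * 3 * 4) = 495.

495


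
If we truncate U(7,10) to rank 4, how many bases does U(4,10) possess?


Truncating U(7,10) to rank 4 gives U(4,10).
Bases of U(4,10) are all 4-element subsets of 10 elements.
Number of bases = (10 choose 4) = 210.

210


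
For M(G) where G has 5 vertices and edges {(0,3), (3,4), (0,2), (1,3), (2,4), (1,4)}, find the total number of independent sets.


An independent set in a graphic matroid is an acyclic edge subset.
G has 5 vertices and 6 edges.
Enumerate all 2^6 = 64 subsets, checking for acyclicity.
Total independent sets = 52.

52


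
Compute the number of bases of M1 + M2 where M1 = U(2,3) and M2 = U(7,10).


Bases of a direct sum M1 + M2: |B| = |B(M1)| * |B(M2)|.
|B(U(2,3))| = C(3,2) = 3.
|B(U(7,10))| = C(10,7) = 120.
Total bases = 3 * 120 = 360.

360


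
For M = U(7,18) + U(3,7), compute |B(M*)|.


(M1+M2)* = M1* + M2*.
M1* = U(11,18), bases: C(18,11) = 31824.
M2* = U(4,7), bases: C(7,4) = 35.
|B(M*)| = 31824 * 35 = 1113840.

1113840


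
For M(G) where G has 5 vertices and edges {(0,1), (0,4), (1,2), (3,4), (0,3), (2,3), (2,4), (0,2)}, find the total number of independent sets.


An independent set in a graphic matroid is an acyclic edge subset.
G has 5 vertices and 8 edges.
Enumerate all 2^8 = 256 subsets, checking for acyclicity.
Total independent sets = 128.

128


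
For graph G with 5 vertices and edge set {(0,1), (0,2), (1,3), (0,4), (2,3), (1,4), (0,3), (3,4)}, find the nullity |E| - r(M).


Cycle rank (nullity) = |E| - r(M) = |E| - (|V| - c).
|E| = 8, |V| = 5, c = 1.
Nullity = 8 - (5 - 1) = 8 - 4 = 4.

4


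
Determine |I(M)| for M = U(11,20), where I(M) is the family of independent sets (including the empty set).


Independent sets of U(11,20) are all subsets of size <= 11.
Count = (20 choose 0) + (20 choose 1) + (20 choose 2) + (20 choose 3) + (20 choose 4) + (20 choose 5) + (20 choose 6) + (20 choose 7) + (20 choose 8) + (20 choose 9) + (20 choose 10) + (20 choose 11)
     = 1 + 20 + 190 + 1140 + 4845 + 15504 + 38760 + 77520 + 125970 + 167960 + 184756 + 167960
     = 784626.

784626


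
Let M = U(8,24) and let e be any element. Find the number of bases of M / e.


Contracting e from U(8,24) gives U(7,23).
Bases of U(7,23) = C(23,7) = 23! / (7! * 16!) = 245157.

245157


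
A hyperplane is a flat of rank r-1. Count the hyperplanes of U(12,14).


Hyperplanes of U(12,14) are flats of rank 11.
In a uniform matroid, these are exactly the (11)-element subsets.
Count = C(14,11) = 14! / (11! * 3!) = 364.

364


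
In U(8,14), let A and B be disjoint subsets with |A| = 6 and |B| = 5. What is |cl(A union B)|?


|A union B| = 6 + 5 = 11 (disjoint).
In U(8,14), cl(S) = S if |S| < 8, else cl(S) = E.
Since 11 >= 8, cl(A union B) = E.
|cl(A union B)| = 14.

14


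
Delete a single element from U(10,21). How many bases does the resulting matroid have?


Deleting e from U(10,21) gives U(10,20) since n > r.
Bases of U(10,20) = (20 choose 10) = 184756.

184756


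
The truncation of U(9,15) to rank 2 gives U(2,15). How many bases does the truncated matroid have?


Truncating U(9,15) to rank 2 gives U(2,15).
Bases of U(2,15) are all 2-element subsets of 15 elements.
Number of bases = (15 choose 2) = 105.

105


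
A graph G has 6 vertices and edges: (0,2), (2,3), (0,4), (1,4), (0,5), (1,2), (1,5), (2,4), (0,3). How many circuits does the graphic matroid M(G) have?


A circuit in a graphic matroid = edge set of a simple cycle.
G has 6 vertices and 9 edges.
Enumerating all minimal edge subsets forming cycles...
Total circuits found: 12.

12


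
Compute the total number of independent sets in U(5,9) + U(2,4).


For a direct sum, |I(M1+M2)| = |I(M1)| * |I(M2)|.
|I(U(5,9))| = sum C(9,k) for k=0..5 = 382.
|I(U(2,4))| = sum C(4,k) for k=0..2 = 11.
Total = 382 * 11 = 4202.

4202


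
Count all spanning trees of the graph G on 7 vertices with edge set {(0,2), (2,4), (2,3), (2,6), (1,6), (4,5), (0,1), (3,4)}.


By Kirchhoff's matrix tree theorem, the number of spanning trees equals
the determinant of any cofactor of the Laplacian matrix L.
G has 7 vertices and 8 edges.
Computing the (6 x 6) cofactor determinant gives 12.

12


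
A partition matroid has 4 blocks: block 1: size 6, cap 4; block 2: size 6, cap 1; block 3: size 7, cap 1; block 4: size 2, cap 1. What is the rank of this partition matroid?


Rank of a partition matroid = sum of min(|Si|, ci) for each block.
= min(6,4) + min(6,1) + min(7,1) + min(2,1)
= 4 + 1 + 1 + 1
= 7.

7


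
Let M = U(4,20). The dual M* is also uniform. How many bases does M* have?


The dual of U(r,n) is U(n-r, n) = U(16,20).
Bases of U(16,20) are all (16)-element subsets.
|B(M*)| = C(20,16) = 20! / (16! * 4!) = 4845.

4845


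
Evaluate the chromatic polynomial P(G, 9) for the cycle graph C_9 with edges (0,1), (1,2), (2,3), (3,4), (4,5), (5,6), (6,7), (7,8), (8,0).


P(C_9, k) = (k-1)^9 + (-1)^9*(k-1).
P(9) = (8)^9 - 8
= 134217728 - 8 = 134217720.

134217720


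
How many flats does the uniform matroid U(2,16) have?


Flats of U(2,16): every subset of size < 2 is a flat, plus E itself.
Count = C(16,0) + C(16,1) + 1
     = 1 + 16 + 1
     = 18.

18


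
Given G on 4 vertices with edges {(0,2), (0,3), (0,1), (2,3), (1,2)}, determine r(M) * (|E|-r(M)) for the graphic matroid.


r(M) = |V| - c = 4 - 1 = 3.
nullity = |E| - r(M) = 5 - 3 = 2.
Product = 3 * 2 = 6.

6


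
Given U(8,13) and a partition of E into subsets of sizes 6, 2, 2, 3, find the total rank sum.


r(Ai) = min(|Ai|, 8) for each part.
Sum = min(6,8) + min(2,8) + min(2,8) + min(3,8)
    = 6 + 2 + 2 + 3
    = 13.

13


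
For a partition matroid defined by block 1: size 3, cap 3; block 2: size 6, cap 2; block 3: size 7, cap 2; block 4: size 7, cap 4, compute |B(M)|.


A basis picks exactly ci elements from block i.
Number of bases = product of C(|Si|, ci).
= C(3,3) * C(6,2) * C(7,2) * C(7,4)
= 1 * 15 * 21 * 35
= 11025.

11025


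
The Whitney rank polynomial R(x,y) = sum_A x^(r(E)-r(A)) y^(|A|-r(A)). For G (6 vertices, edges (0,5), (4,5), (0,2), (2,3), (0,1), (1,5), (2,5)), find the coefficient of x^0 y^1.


R(x,y) = sum over A in 2^E of x^(r(E)-r(A)) * y^(|A|-r(A)).
G has 6 vertices, 7 edges. r(E) = 5.
Enumerate all 2^7 = 128 subsets.
Count subsets with r(E)-r(A)=0 and |A|-r(A)=1: 5.

5


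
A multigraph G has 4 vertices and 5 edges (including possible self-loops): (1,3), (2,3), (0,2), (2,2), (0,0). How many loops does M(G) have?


In a graphic matroid, a loop is a self-loop edge (u,u) with rank 0.
Examining all 5 edges for self-loops...
Self-loops found: (2,2), (0,0)
Number of loops = 2.

2


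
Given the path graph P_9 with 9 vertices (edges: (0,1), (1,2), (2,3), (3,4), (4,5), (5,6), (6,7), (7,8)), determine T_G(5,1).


A path on 9 vertices is a tree with 8 edges.
T(x,y) = x^(8) for any tree.
T(5,1) = 5^8 = 390625.

390625


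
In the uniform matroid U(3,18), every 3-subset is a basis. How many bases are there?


Bases of U(3,18) are all 3-element subsets of the 18-element ground set.
Number of bases = C(18,3).
(18 choose 3) = 816.

816


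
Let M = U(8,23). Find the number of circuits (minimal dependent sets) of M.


In U(8,23), circuits are the (9)-element subsets.
Any set of 9 elements is dependent, and removing any one element gives
an independent set of size 8, so it is a minimal dependent set.
Number of circuits = C(23,9) = 23! / (9! * 14!) = 817190.

817190


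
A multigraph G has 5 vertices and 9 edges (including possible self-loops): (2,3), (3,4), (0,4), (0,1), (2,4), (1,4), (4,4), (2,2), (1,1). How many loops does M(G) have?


In a graphic matroid, a loop is a self-loop edge (u,u) with rank 0.
Examining all 9 edges for self-loops...
Self-loops found: (4,4), (2,2), (1,1)
Number of loops = 3.

3


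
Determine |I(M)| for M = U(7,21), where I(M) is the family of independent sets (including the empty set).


Independent sets of U(7,21) are all subsets of size <= 7.
Count = C(21,0) + C(21,1) + C(21,2) + C(21,3) + C(21,4) + C(21,5) + C(21,6) + C(21,7)
     = 1 + 21 + 210 + 1330 + 5985 + 20349 + 54264 + 116280
     = 198440.

198440


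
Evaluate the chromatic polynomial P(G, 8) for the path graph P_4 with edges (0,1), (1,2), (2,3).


P(P_4, k) = k * (k-1)^(3).
P(8) = 8 * 7^3 = 8 * 343 = 2744.

2744


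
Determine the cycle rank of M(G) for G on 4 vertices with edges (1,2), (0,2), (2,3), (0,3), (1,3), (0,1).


Cycle rank (nullity) = |E| - r(M) = |E| - (|V| - c).
|E| = 6, |V| = 4, c = 1.
Nullity = 6 - (4 - 1) = 6 - 3 = 3.

3


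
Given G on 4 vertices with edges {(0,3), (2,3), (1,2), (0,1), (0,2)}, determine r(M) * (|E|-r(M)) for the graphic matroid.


r(M) = |V| - c = 4 - 1 = 3.
nullity = |E| - r(M) = 5 - 3 = 2.
Product = 3 * 2 = 6.

6


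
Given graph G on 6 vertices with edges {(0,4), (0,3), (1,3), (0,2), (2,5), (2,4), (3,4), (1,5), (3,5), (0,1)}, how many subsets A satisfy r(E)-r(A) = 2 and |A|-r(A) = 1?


R(x,y) = sum over A in 2^E of x^(r(E)-r(A)) * y^(|A|-r(A)).
G has 6 vertices, 10 edges. r(E) = 5.
Enumerate all 2^10 = 1024 subsets.
Count subsets with r(E)-r(A)=2 and |A|-r(A)=1: 34.

34


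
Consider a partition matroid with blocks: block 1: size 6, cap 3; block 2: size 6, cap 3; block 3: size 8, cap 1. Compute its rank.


Rank of a partition matroid = sum of min(|Si|, ci) for each block.
= min(6,3) + min(6,3) + min(8,1)
= 3 + 3 + 1
= 7.

7


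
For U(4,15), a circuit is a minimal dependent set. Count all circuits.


In U(4,15), circuits are the (5)-element subsets.
Any set of 5 elements is dependent, and removing any one element gives
an independent set of size 4, so it is a minimal dependent set.
Number of circuits = C(15,5) = 15! / (5! * 10!) = 3003.

3003


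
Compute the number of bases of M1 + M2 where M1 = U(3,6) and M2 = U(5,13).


Bases of a direct sum M1 + M2: |B| = |B(M1)| * |B(M2)|.
|B(U(3,6))| = C(6,3) = 20.
|B(U(5,13))| = C(13,5) = 1287.
Total bases = 20 * 1287 = 25740.

25740


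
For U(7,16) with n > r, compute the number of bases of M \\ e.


Deleting e from U(7,16) gives U(7,15) since n > r.
Bases of U(7,15) = (15 choose 7) = 6435.

6435


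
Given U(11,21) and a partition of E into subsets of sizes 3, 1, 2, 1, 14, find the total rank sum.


r(Ai) = min(|Ai|, 11) for each part.
Sum = min(3,11) + min(1,11) + min(2,11) + min(1,11) + min(14,11)
    = 3 + 1 + 2 + 1 + 11
    = 18.

18


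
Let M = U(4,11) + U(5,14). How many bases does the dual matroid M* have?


(M1+M2)* = M1* + M2*.
M1* = U(7,11), bases: C(11,7) = 330.
M2* = U(9,14), bases: C(14,9) = 2002.
|B(M*)| = 330 * 2002 = 660660.

660660
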